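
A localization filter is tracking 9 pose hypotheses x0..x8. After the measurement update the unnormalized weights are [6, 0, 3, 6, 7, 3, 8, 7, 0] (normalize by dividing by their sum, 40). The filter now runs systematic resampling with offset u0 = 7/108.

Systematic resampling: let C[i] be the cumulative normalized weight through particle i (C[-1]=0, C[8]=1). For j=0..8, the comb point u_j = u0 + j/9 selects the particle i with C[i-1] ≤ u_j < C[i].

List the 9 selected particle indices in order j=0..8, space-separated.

0 2 3 4 4 5 6 7 7

C = [3/20, 3/20, 9/40, 3/8, 11/20, 5/8, 33/40, 1, 1]
j=0: u_0=7/108 ∈ [0, 3/20) → index 0
j=1: u_1=19/108 ∈ [3/20, 9/40) → index 2
j=2: u_2=31/108 ∈ [9/40, 3/8) → index 3
j=3: u_3=43/108 ∈ [3/8, 11/20) → index 4
j=4: u_4=55/108 ∈ [3/8, 11/20) → index 4
j=5: u_5=67/108 ∈ [11/20, 5/8) → index 5
j=6: u_6=79/108 ∈ [5/8, 33/40) → index 6
j=7: u_7=91/108 ∈ [33/40, 1) → index 7
j=8: u_8=103/108 ∈ [33/40, 1) → index 7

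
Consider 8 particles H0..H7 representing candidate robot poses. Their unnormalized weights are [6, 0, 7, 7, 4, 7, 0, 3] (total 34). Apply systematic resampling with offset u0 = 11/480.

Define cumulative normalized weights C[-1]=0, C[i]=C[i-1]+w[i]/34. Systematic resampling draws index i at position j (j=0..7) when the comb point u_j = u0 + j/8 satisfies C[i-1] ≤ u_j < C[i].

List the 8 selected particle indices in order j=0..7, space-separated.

C = [3/17, 3/17, 13/34, 10/17, 12/17, 31/34, 31/34, 1]
j=0: u_0=11/480 ∈ [0, 3/17) → index 0
j=1: u_1=71/480 ∈ [0, 3/17) → index 0
j=2: u_2=131/480 ∈ [3/17, 13/34) → index 2
j=3: u_3=191/480 ∈ [13/34, 10/17) → index 3
j=4: u_4=251/480 ∈ [13/34, 10/17) → index 3
j=5: u_5=311/480 ∈ [10/17, 12/17) → index 4
j=6: u_6=371/480 ∈ [12/17, 31/34) → index 5
j=7: u_7=431/480 ∈ [12/17, 31/34) → index 5

0 0 2 3 3 4 5 5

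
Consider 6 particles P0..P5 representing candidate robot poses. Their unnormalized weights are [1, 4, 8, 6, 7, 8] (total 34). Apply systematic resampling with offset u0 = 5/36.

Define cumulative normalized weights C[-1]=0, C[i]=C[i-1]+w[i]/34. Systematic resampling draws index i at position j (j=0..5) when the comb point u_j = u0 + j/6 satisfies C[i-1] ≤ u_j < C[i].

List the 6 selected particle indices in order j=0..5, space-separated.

1 2 3 4 5 5

C = [1/34, 5/34, 13/34, 19/34, 13/17, 1]
j=0: u_0=5/36 ∈ [1/34, 5/34) → index 1
j=1: u_1=11/36 ∈ [5/34, 13/34) → index 2
j=2: u_2=17/36 ∈ [13/34, 19/34) → index 3
j=3: u_3=23/36 ∈ [19/34, 13/17) → index 4
j=4: u_4=29/36 ∈ [13/17, 1) → index 5
j=5: u_5=35/36 ∈ [13/17, 1) → index 5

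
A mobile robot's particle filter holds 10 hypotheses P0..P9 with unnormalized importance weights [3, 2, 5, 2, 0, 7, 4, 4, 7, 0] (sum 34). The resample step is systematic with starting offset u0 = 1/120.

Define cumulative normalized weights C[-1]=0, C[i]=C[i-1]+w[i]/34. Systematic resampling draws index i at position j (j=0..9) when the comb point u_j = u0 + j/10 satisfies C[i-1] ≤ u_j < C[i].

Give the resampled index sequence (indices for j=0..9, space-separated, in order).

0 1 2 3 5 5 6 7 8 8

C = [3/34, 5/34, 5/17, 6/17, 6/17, 19/34, 23/34, 27/34, 1, 1]
j=0: u_0=1/120 ∈ [0, 3/34) → index 0
j=1: u_1=13/120 ∈ [3/34, 5/34) → index 1
j=2: u_2=5/24 ∈ [5/34, 5/17) → index 2
j=3: u_3=37/120 ∈ [5/17, 6/17) → index 3
j=4: u_4=49/120 ∈ [6/17, 19/34) → index 5
j=5: u_5=61/120 ∈ [6/17, 19/34) → index 5
j=6: u_6=73/120 ∈ [19/34, 23/34) → index 6
j=7: u_7=17/24 ∈ [23/34, 27/34) → index 7
j=8: u_8=97/120 ∈ [27/34, 1) → index 8
j=9: u_9=109/120 ∈ [27/34, 1) → index 8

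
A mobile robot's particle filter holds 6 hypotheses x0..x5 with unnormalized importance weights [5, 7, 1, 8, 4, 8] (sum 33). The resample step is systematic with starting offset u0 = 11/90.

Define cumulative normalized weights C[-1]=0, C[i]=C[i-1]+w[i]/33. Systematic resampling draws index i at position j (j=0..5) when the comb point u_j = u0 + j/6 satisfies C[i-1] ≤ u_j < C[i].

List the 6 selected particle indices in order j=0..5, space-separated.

0 1 3 3 5 5

C = [5/33, 4/11, 13/33, 7/11, 25/33, 1]
j=0: u_0=11/90 ∈ [0, 5/33) → index 0
j=1: u_1=13/45 ∈ [5/33, 4/11) → index 1
j=2: u_2=41/90 ∈ [13/33, 7/11) → index 3
j=3: u_3=28/45 ∈ [13/33, 7/11) → index 3
j=4: u_4=71/90 ∈ [25/33, 1) → index 5
j=5: u_5=43/45 ∈ [25/33, 1) → index 5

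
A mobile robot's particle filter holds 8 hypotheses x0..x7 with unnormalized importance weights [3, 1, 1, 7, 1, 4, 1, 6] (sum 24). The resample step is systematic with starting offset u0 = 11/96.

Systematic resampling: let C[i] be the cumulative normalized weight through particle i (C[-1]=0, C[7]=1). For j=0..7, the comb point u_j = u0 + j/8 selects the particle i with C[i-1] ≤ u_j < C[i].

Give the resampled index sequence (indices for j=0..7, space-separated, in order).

0 3 3 3 5 6 7 7

C = [1/8, 1/6, 5/24, 1/2, 13/24, 17/24, 3/4, 1]
j=0: u_0=11/96 ∈ [0, 1/8) → index 0
j=1: u_1=23/96 ∈ [5/24, 1/2) → index 3
j=2: u_2=35/96 ∈ [5/24, 1/2) → index 3
j=3: u_3=47/96 ∈ [5/24, 1/2) → index 3
j=4: u_4=59/96 ∈ [13/24, 17/24) → index 5
j=5: u_5=71/96 ∈ [17/24, 3/4) → index 6
j=6: u_6=83/96 ∈ [3/4, 1) → index 7
j=7: u_7=95/96 ∈ [3/4, 1) → index 7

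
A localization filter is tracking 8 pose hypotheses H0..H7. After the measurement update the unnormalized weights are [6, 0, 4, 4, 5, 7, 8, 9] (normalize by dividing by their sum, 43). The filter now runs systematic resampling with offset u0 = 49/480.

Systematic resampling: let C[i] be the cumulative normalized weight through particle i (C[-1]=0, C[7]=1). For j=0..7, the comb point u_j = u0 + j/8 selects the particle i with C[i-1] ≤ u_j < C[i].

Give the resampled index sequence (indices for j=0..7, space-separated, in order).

C = [6/43, 6/43, 10/43, 14/43, 19/43, 26/43, 34/43, 1]
j=0: u_0=49/480 ∈ [0, 6/43) → index 0
j=1: u_1=109/480 ∈ [6/43, 10/43) → index 2
j=2: u_2=169/480 ∈ [14/43, 19/43) → index 4
j=3: u_3=229/480 ∈ [19/43, 26/43) → index 5
j=4: u_4=289/480 ∈ [19/43, 26/43) → index 5
j=5: u_5=349/480 ∈ [26/43, 34/43) → index 6
j=6: u_6=409/480 ∈ [34/43, 1) → index 7
j=7: u_7=469/480 ∈ [34/43, 1) → index 7

0 2 4 5 5 6 7 7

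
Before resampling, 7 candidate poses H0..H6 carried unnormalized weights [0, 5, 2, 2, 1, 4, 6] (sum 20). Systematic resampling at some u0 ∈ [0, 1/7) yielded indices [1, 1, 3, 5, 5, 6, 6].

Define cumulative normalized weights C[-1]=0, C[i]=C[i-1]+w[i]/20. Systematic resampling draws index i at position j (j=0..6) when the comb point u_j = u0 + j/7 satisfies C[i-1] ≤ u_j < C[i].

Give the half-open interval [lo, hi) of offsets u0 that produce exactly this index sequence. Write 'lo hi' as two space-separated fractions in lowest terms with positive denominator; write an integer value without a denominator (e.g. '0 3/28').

C = [0, 1/4, 7/20, 9/20, 1/2, 7/10, 1]
j=0 picked index 1: u0 ∈ [0, 1/4)
j=1 picked index 1: u0 ∈ [-1/7, 3/28)
j=2 picked index 3: u0 ∈ [9/140, 23/140)
j=3 picked index 5: u0 ∈ [1/14, 19/70)
j=4 picked index 5: u0 ∈ [-1/14, 9/70)
j=5 picked index 6: u0 ∈ [-1/70, 2/7)
j=6 picked index 6: u0 ∈ [-11/70, 1/7)
intersection: [1/14, 3/28)

1/14 3/28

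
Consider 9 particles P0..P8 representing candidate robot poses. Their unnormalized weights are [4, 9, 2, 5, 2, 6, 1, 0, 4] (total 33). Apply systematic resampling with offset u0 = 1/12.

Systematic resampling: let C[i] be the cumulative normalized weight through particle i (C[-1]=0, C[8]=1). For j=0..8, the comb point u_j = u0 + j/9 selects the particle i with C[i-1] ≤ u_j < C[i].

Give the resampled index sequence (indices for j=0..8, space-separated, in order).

0 1 1 2 3 4 5 6 8

C = [4/33, 13/33, 5/11, 20/33, 2/3, 28/33, 29/33, 29/33, 1]
j=0: u_0=1/12 ∈ [0, 4/33) → index 0
j=1: u_1=7/36 ∈ [4/33, 13/33) → index 1
j=2: u_2=11/36 ∈ [4/33, 13/33) → index 1
j=3: u_3=5/12 ∈ [13/33, 5/11) → index 2
j=4: u_4=19/36 ∈ [5/11, 20/33) → index 3
j=5: u_5=23/36 ∈ [20/33, 2/3) → index 4
j=6: u_6=3/4 ∈ [2/3, 28/33) → index 5
j=7: u_7=31/36 ∈ [28/33, 29/33) → index 6
j=8: u_8=35/36 ∈ [29/33, 1) → index 8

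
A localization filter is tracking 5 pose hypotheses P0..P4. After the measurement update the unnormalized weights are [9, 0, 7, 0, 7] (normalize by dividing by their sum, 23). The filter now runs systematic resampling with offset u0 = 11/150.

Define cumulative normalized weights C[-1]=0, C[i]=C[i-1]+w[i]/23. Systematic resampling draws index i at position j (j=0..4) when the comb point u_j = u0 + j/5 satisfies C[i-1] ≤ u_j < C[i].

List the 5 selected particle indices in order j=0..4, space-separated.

0 0 2 2 4

C = [9/23, 9/23, 16/23, 16/23, 1]
j=0: u_0=11/150 ∈ [0, 9/23) → index 0
j=1: u_1=41/150 ∈ [0, 9/23) → index 0
j=2: u_2=71/150 ∈ [9/23, 16/23) → index 2
j=3: u_3=101/150 ∈ [9/23, 16/23) → index 2
j=4: u_4=131/150 ∈ [16/23, 1) → index 4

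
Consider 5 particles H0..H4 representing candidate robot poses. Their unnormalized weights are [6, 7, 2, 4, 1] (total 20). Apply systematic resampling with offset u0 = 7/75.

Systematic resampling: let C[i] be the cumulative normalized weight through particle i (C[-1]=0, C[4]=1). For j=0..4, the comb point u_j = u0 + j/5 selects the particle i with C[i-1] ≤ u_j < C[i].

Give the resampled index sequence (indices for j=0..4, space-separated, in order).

C = [3/10, 13/20, 3/4, 19/20, 1]
j=0: u_0=7/75 ∈ [0, 3/10) → index 0
j=1: u_1=22/75 ∈ [0, 3/10) → index 0
j=2: u_2=37/75 ∈ [3/10, 13/20) → index 1
j=3: u_3=52/75 ∈ [13/20, 3/4) → index 2
j=4: u_4=67/75 ∈ [3/4, 19/20) → index 3

0 0 1 2 3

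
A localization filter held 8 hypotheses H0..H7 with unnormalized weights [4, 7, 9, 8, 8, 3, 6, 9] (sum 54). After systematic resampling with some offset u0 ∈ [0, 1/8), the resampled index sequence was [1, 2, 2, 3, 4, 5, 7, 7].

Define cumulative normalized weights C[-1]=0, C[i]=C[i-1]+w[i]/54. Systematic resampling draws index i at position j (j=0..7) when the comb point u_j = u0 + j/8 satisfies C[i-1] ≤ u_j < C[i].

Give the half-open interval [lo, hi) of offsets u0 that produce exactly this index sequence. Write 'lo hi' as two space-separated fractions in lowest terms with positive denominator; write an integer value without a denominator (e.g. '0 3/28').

C = [2/27, 11/54, 10/27, 14/27, 2/3, 13/18, 5/6, 1]
j=0 picked index 1: u0 ∈ [2/27, 11/54)
j=1 picked index 2: u0 ∈ [17/216, 53/216)
j=2 picked index 2: u0 ∈ [-5/108, 13/108)
j=3 picked index 3: u0 ∈ [-1/216, 31/216)
j=4 picked index 4: u0 ∈ [1/54, 1/6)
j=5 picked index 5: u0 ∈ [1/24, 7/72)
j=6 picked index 7: u0 ∈ [1/12, 1/4)
j=7 picked index 7: u0 ∈ [-1/24, 1/8)
intersection: [1/12, 7/72)

1/12 7/72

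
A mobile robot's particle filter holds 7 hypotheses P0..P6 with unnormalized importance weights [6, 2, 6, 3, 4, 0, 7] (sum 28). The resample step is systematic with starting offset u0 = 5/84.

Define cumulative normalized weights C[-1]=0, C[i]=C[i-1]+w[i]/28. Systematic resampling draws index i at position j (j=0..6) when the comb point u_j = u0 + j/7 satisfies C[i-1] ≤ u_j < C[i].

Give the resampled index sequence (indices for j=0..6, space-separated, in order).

0 0 2 2 4 6 6

C = [3/14, 2/7, 1/2, 17/28, 3/4, 3/4, 1]
j=0: u_0=5/84 ∈ [0, 3/14) → index 0
j=1: u_1=17/84 ∈ [0, 3/14) → index 0
j=2: u_2=29/84 ∈ [2/7, 1/2) → index 2
j=3: u_3=41/84 ∈ [2/7, 1/2) → index 2
j=4: u_4=53/84 ∈ [17/28, 3/4) → index 4
j=5: u_5=65/84 ∈ [3/4, 1) → index 6
j=6: u_6=11/12 ∈ [3/4, 1) → index 6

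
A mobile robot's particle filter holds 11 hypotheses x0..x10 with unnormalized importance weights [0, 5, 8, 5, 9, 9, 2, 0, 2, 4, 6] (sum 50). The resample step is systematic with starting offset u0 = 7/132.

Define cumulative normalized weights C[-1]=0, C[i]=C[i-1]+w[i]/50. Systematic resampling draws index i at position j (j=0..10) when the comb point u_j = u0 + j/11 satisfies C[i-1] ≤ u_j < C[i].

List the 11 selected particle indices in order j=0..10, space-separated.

1 2 2 3 4 4 5 5 8 9 10

C = [0, 1/10, 13/50, 9/25, 27/50, 18/25, 19/25, 19/25, 4/5, 22/25, 1]
j=0: u_0=7/132 ∈ [0, 1/10) → index 1
j=1: u_1=19/132 ∈ [1/10, 13/50) → index 2
j=2: u_2=31/132 ∈ [1/10, 13/50) → index 2
j=3: u_3=43/132 ∈ [13/50, 9/25) → index 3
j=4: u_4=5/12 ∈ [9/25, 27/50) → index 4
j=5: u_5=67/132 ∈ [9/25, 27/50) → index 4
j=6: u_6=79/132 ∈ [27/50, 18/25) → index 5
j=7: u_7=91/132 ∈ [27/50, 18/25) → index 5
j=8: u_8=103/132 ∈ [19/25, 4/5) → index 8
j=9: u_9=115/132 ∈ [4/5, 22/25) → index 9
j=10: u_10=127/132 ∈ [22/25, 1) → index 10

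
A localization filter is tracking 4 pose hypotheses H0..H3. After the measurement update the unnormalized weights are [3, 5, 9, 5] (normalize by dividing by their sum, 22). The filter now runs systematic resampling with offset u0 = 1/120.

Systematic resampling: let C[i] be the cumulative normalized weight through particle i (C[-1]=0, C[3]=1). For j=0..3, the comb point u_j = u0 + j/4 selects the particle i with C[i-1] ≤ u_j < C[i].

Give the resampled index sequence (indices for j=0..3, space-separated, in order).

0 1 2 2

C = [3/22, 4/11, 17/22, 1]
j=0: u_0=1/120 ∈ [0, 3/22) → index 0
j=1: u_1=31/120 ∈ [3/22, 4/11) → index 1
j=2: u_2=61/120 ∈ [4/11, 17/22) → index 2
j=3: u_3=91/120 ∈ [4/11, 17/22) → index 2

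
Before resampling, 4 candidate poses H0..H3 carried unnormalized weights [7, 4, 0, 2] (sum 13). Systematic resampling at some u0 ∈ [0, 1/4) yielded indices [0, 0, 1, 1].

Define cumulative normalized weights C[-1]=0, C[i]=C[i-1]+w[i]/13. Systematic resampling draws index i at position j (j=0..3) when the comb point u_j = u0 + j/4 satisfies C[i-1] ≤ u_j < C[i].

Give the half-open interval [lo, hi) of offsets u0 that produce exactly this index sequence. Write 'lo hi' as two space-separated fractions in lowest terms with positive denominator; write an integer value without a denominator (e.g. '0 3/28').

C = [7/13, 11/13, 11/13, 1]
j=0 picked index 0: u0 ∈ [0, 7/13)
j=1 picked index 0: u0 ∈ [-1/4, 15/52)
j=2 picked index 1: u0 ∈ [1/26, 9/26)
j=3 picked index 1: u0 ∈ [-11/52, 5/52)
intersection: [1/26, 5/52)

1/26 5/52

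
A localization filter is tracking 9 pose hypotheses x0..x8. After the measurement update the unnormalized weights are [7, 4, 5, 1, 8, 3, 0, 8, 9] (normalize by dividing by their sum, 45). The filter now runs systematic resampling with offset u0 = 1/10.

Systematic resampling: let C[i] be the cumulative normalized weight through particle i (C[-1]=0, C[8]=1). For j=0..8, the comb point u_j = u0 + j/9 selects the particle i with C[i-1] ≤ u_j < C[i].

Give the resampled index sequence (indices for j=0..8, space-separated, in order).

0 1 2 4 4 7 7 8 8

C = [7/45, 11/45, 16/45, 17/45, 5/9, 28/45, 28/45, 4/5, 1]
j=0: u_0=1/10 ∈ [0, 7/45) → index 0
j=1: u_1=19/90 ∈ [7/45, 11/45) → index 1
j=2: u_2=29/90 ∈ [11/45, 16/45) → index 2
j=3: u_3=13/30 ∈ [17/45, 5/9) → index 4
j=4: u_4=49/90 ∈ [17/45, 5/9) → index 4
j=5: u_5=59/90 ∈ [28/45, 4/5) → index 7
j=6: u_6=23/30 ∈ [28/45, 4/5) → index 7
j=7: u_7=79/90 ∈ [4/5, 1) → index 8
j=8: u_8=89/90 ∈ [4/5, 1) → index 8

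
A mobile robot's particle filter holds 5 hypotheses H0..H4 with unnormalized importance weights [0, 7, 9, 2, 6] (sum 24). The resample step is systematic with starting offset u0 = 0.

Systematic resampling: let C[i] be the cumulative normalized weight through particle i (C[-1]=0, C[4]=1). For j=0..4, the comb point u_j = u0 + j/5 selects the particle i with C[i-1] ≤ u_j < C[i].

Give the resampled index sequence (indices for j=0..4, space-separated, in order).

C = [0, 7/24, 2/3, 3/4, 1]
j=0: u_0=0 ∈ [0, 7/24) → index 1
j=1: u_1=1/5 ∈ [0, 7/24) → index 1
j=2: u_2=2/5 ∈ [7/24, 2/3) → index 2
j=3: u_3=3/5 ∈ [7/24, 2/3) → index 2
j=4: u_4=4/5 ∈ [3/4, 1) → index 4

1 1 2 2 4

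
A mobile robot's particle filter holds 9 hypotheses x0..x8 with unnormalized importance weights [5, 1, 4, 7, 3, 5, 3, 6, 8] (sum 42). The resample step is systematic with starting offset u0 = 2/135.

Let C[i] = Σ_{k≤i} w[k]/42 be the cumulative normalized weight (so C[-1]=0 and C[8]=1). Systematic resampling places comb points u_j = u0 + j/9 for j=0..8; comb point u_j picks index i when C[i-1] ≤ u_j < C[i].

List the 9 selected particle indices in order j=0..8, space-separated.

0 1 2 3 4 5 7 7 8

C = [5/42, 1/7, 5/21, 17/42, 10/21, 25/42, 2/3, 17/21, 1]
j=0: u_0=2/135 ∈ [0, 5/42) → index 0
j=1: u_1=17/135 ∈ [5/42, 1/7) → index 1
j=2: u_2=32/135 ∈ [1/7, 5/21) → index 2
j=3: u_3=47/135 ∈ [5/21, 17/42) → index 3
j=4: u_4=62/135 ∈ [17/42, 10/21) → index 4
j=5: u_5=77/135 ∈ [10/21, 25/42) → index 5
j=6: u_6=92/135 ∈ [2/3, 17/21) → index 7
j=7: u_7=107/135 ∈ [2/3, 17/21) → index 7
j=8: u_8=122/135 ∈ [17/21, 1) → index 8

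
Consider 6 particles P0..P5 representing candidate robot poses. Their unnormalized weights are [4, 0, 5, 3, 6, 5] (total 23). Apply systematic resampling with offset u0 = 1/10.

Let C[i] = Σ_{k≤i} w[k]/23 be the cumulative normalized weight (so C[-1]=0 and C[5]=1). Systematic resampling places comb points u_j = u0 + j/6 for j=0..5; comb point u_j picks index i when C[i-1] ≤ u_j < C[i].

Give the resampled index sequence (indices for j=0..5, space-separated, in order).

0 2 3 4 4 5

C = [4/23, 4/23, 9/23, 12/23, 18/23, 1]
j=0: u_0=1/10 ∈ [0, 4/23) → index 0
j=1: u_1=4/15 ∈ [4/23, 9/23) → index 2
j=2: u_2=13/30 ∈ [9/23, 12/23) → index 3
j=3: u_3=3/5 ∈ [12/23, 18/23) → index 4
j=4: u_4=23/30 ∈ [12/23, 18/23) → index 4
j=5: u_5=14/15 ∈ [18/23, 1) → index 5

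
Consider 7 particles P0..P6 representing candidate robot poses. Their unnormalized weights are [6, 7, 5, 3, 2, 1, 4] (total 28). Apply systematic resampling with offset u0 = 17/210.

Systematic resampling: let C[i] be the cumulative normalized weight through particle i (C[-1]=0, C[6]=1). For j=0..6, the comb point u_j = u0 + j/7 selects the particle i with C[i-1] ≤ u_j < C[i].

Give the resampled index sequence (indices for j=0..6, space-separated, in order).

C = [3/14, 13/28, 9/14, 3/4, 23/28, 6/7, 1]
j=0: u_0=17/210 ∈ [0, 3/14) → index 0
j=1: u_1=47/210 ∈ [3/14, 13/28) → index 1
j=2: u_2=11/30 ∈ [3/14, 13/28) → index 1
j=3: u_3=107/210 ∈ [13/28, 9/14) → index 2
j=4: u_4=137/210 ∈ [9/14, 3/4) → index 3
j=5: u_5=167/210 ∈ [3/4, 23/28) → index 4
j=6: u_6=197/210 ∈ [6/7, 1) → index 6

0 1 1 2 3 4 6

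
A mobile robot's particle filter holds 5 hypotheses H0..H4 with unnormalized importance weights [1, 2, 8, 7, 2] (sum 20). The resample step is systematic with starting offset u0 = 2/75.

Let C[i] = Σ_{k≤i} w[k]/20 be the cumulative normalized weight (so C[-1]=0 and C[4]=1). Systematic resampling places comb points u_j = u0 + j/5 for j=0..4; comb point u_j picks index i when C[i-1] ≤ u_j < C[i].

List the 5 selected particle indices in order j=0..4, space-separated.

0 2 2 3 3

C = [1/20, 3/20, 11/20, 9/10, 1]
j=0: u_0=2/75 ∈ [0, 1/20) → index 0
j=1: u_1=17/75 ∈ [3/20, 11/20) → index 2
j=2: u_2=32/75 ∈ [3/20, 11/20) → index 2
j=3: u_3=47/75 ∈ [11/20, 9/10) → index 3
j=4: u_4=62/75 ∈ [11/20, 9/10) → index 3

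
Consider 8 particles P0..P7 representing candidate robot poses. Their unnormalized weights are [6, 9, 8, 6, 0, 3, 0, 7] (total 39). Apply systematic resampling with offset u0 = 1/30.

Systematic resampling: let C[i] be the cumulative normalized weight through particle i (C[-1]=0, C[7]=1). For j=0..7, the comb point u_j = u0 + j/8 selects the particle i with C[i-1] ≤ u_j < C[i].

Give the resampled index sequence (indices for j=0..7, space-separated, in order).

C = [2/13, 5/13, 23/39, 29/39, 29/39, 32/39, 32/39, 1]
j=0: u_0=1/30 ∈ [0, 2/13) → index 0
j=1: u_1=19/120 ∈ [2/13, 5/13) → index 1
j=2: u_2=17/60 ∈ [2/13, 5/13) → index 1
j=3: u_3=49/120 ∈ [5/13, 23/39) → index 2
j=4: u_4=8/15 ∈ [5/13, 23/39) → index 2
j=5: u_5=79/120 ∈ [23/39, 29/39) → index 3
j=6: u_6=47/60 ∈ [29/39, 32/39) → index 5
j=7: u_7=109/120 ∈ [32/39, 1) → index 7

0 1 1 2 2 3 5 7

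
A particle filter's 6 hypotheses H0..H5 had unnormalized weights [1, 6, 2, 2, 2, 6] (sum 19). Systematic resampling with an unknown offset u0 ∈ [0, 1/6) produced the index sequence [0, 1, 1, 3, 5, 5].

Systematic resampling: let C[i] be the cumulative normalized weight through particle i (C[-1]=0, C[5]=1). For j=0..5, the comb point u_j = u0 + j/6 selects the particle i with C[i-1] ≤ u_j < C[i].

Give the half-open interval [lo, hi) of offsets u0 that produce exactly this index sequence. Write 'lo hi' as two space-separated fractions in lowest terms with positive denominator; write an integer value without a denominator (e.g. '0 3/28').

1/57 2/57

C = [1/19, 7/19, 9/19, 11/19, 13/19, 1]
j=0 picked index 0: u0 ∈ [0, 1/19)
j=1 picked index 1: u0 ∈ [-13/114, 23/114)
j=2 picked index 1: u0 ∈ [-16/57, 2/57)
j=3 picked index 3: u0 ∈ [-1/38, 3/38)
j=4 picked index 5: u0 ∈ [1/57, 1/3)
j=5 picked index 5: u0 ∈ [-17/114, 1/6)
intersection: [1/57, 2/57)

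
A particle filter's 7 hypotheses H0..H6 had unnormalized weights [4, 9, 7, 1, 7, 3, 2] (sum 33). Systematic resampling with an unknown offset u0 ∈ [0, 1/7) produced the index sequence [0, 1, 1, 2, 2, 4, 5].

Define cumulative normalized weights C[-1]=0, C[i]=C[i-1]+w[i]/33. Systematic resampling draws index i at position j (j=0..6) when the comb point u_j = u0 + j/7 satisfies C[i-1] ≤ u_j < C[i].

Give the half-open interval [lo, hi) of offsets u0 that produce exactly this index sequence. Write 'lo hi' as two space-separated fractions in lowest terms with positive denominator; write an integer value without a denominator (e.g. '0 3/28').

0 8/231

C = [4/33, 13/33, 20/33, 7/11, 28/33, 31/33, 1]
j=0 picked index 0: u0 ∈ [0, 4/33)
j=1 picked index 1: u0 ∈ [-5/231, 58/231)
j=2 picked index 1: u0 ∈ [-38/231, 25/231)
j=3 picked index 2: u0 ∈ [-8/231, 41/231)
j=4 picked index 2: u0 ∈ [-41/231, 8/231)
j=5 picked index 4: u0 ∈ [-6/77, 31/231)
j=6 picked index 5: u0 ∈ [-2/231, 19/231)
intersection: [0, 8/231)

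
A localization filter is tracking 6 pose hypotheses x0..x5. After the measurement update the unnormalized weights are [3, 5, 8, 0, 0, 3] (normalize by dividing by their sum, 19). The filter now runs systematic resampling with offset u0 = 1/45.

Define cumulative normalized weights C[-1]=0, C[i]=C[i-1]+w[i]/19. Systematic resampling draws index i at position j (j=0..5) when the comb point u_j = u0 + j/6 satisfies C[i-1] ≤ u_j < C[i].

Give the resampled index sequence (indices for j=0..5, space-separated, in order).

0 1 1 2 2 5

C = [3/19, 8/19, 16/19, 16/19, 16/19, 1]
j=0: u_0=1/45 ∈ [0, 3/19) → index 0
j=1: u_1=17/90 ∈ [3/19, 8/19) → index 1
j=2: u_2=16/45 ∈ [3/19, 8/19) → index 1
j=3: u_3=47/90 ∈ [8/19, 16/19) → index 2
j=4: u_4=31/45 ∈ [8/19, 16/19) → index 2
j=5: u_5=77/90 ∈ [16/19, 1) → index 5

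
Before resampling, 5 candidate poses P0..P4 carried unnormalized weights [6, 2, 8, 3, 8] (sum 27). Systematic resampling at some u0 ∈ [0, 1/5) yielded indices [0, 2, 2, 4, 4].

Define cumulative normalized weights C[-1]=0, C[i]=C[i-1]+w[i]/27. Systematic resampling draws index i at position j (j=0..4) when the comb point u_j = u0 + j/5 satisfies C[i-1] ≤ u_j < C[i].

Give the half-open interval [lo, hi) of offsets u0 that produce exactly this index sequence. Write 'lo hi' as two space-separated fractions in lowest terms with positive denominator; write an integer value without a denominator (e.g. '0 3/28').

C = [2/9, 8/27, 16/27, 19/27, 1]
j=0 picked index 0: u0 ∈ [0, 2/9)
j=1 picked index 2: u0 ∈ [13/135, 53/135)
j=2 picked index 2: u0 ∈ [-14/135, 26/135)
j=3 picked index 4: u0 ∈ [14/135, 2/5)
j=4 picked index 4: u0 ∈ [-13/135, 1/5)
intersection: [14/135, 26/135)

14/135 26/135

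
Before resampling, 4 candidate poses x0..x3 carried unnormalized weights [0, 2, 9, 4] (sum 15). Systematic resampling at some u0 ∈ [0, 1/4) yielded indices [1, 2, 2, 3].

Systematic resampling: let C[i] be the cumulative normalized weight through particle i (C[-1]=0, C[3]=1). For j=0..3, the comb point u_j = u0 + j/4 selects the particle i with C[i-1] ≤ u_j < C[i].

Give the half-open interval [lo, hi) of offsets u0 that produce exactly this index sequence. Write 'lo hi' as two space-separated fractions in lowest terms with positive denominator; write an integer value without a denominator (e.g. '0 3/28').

0 2/15

C = [0, 2/15, 11/15, 1]
j=0 picked index 1: u0 ∈ [0, 2/15)
j=1 picked index 2: u0 ∈ [-7/60, 29/60)
j=2 picked index 2: u0 ∈ [-11/30, 7/30)
j=3 picked index 3: u0 ∈ [-1/60, 1/4)
intersection: [0, 2/15)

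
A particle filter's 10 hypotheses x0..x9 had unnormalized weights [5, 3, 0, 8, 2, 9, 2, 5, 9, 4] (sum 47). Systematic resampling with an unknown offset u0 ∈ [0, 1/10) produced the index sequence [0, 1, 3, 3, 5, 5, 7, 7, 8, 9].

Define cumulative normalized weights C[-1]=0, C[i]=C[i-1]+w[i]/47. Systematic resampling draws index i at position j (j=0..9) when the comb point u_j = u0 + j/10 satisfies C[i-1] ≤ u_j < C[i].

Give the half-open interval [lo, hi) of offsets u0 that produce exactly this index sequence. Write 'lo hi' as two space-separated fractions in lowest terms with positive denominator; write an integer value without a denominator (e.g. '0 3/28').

4/235 11/470

C = [5/47, 8/47, 8/47, 16/47, 18/47, 27/47, 29/47, 34/47, 43/47, 1]
j=0 picked index 0: u0 ∈ [0, 5/47)
j=1 picked index 1: u0 ∈ [3/470, 33/470)
j=2 picked index 3: u0 ∈ [-7/235, 33/235)
j=3 picked index 3: u0 ∈ [-61/470, 19/470)
j=4 picked index 5: u0 ∈ [-4/235, 41/235)
j=5 picked index 5: u0 ∈ [-11/94, 7/94)
j=6 picked index 7: u0 ∈ [4/235, 29/235)
j=7 picked index 7: u0 ∈ [-39/470, 11/470)
j=8 picked index 8: u0 ∈ [-18/235, 27/235)
j=9 picked index 9: u0 ∈ [7/470, 1/10)
intersection: [4/235, 11/470)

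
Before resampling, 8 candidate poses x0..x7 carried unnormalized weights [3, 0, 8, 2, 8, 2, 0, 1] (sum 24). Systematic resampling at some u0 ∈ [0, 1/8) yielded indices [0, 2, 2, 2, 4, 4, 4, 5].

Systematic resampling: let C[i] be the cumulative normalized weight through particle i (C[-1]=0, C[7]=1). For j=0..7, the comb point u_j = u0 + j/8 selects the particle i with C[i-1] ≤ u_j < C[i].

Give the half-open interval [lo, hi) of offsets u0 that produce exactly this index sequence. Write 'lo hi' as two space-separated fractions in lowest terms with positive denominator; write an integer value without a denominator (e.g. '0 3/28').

C = [1/8, 1/8, 11/24, 13/24, 7/8, 23/24, 23/24, 1]
j=0 picked index 0: u0 ∈ [0, 1/8)
j=1 picked index 2: u0 ∈ [0, 1/3)
j=2 picked index 2: u0 ∈ [-1/8, 5/24)
j=3 picked index 2: u0 ∈ [-1/4, 1/12)
j=4 picked index 4: u0 ∈ [1/24, 3/8)
j=5 picked index 4: u0 ∈ [-1/12, 1/4)
j=6 picked index 4: u0 ∈ [-5/24, 1/8)
j=7 picked index 5: u0 ∈ [0, 1/12)
intersection: [1/24, 1/12)

1/24 1/12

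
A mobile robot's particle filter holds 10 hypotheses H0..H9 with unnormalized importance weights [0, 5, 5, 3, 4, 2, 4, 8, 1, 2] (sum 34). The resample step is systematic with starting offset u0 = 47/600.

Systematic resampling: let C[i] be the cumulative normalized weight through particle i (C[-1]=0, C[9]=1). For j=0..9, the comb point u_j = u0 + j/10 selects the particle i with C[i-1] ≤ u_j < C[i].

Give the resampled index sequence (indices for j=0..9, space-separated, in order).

1 2 2 3 4 6 7 7 7 9

C = [0, 5/34, 5/17, 13/34, 1/2, 19/34, 23/34, 31/34, 16/17, 1]
j=0: u_0=47/600 ∈ [0, 5/34) → index 1
j=1: u_1=107/600 ∈ [5/34, 5/17) → index 2
j=2: u_2=167/600 ∈ [5/34, 5/17) → index 2
j=3: u_3=227/600 ∈ [5/17, 13/34) → index 3
j=4: u_4=287/600 ∈ [13/34, 1/2) → index 4
j=5: u_5=347/600 ∈ [19/34, 23/34) → index 6
j=6: u_6=407/600 ∈ [23/34, 31/34) → index 7
j=7: u_7=467/600 ∈ [23/34, 31/34) → index 7
j=8: u_8=527/600 ∈ [23/34, 31/34) → index 7
j=9: u_9=587/600 ∈ [16/17, 1) → index 9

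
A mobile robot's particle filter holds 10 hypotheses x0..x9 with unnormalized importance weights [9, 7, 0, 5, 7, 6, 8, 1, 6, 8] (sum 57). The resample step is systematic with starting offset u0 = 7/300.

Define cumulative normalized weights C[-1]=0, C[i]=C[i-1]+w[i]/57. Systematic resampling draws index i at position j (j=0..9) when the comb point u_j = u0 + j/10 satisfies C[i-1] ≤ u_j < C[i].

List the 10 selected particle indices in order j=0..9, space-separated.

0 0 1 3 4 5 6 6 8 9

C = [3/19, 16/57, 16/57, 7/19, 28/57, 34/57, 14/19, 43/57, 49/57, 1]
j=0: u_0=7/300 ∈ [0, 3/19) → index 0
j=1: u_1=37/300 ∈ [0, 3/19) → index 0
j=2: u_2=67/300 ∈ [3/19, 16/57) → index 1
j=3: u_3=97/300 ∈ [16/57, 7/19) → index 3
j=4: u_4=127/300 ∈ [7/19, 28/57) → index 4
j=5: u_5=157/300 ∈ [28/57, 34/57) → index 5
j=6: u_6=187/300 ∈ [34/57, 14/19) → index 6
j=7: u_7=217/300 ∈ [34/57, 14/19) → index 6
j=8: u_8=247/300 ∈ [43/57, 49/57) → index 8
j=9: u_9=277/300 ∈ [49/57, 1) → index 9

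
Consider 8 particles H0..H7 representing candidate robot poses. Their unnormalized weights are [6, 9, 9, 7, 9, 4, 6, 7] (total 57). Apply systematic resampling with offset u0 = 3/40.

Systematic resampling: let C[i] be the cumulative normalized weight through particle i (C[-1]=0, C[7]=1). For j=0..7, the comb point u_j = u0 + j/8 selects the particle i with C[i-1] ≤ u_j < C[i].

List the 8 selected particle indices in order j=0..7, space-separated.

0 1 2 3 4 4 6 7

C = [2/19, 5/19, 8/19, 31/57, 40/57, 44/57, 50/57, 1]
j=0: u_0=3/40 ∈ [0, 2/19) → index 0
j=1: u_1=1/5 ∈ [2/19, 5/19) → index 1
j=2: u_2=13/40 ∈ [5/19, 8/19) → index 2
j=3: u_3=9/20 ∈ [8/19, 31/57) → index 3
j=4: u_4=23/40 ∈ [31/57, 40/57) → index 4
j=5: u_5=7/10 ∈ [31/57, 40/57) → index 4
j=6: u_6=33/40 ∈ [44/57, 50/57) → index 6
j=7: u_7=19/20 ∈ [50/57, 1) → index 7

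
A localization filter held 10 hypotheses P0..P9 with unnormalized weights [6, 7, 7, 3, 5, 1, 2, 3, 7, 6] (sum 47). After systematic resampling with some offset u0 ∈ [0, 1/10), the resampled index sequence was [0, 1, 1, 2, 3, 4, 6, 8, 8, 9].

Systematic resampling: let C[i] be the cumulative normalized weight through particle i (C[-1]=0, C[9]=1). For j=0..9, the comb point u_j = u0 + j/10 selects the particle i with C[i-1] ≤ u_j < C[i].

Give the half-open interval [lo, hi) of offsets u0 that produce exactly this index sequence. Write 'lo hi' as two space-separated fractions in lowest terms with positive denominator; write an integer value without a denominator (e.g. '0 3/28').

C = [6/47, 13/47, 20/47, 23/47, 28/47, 29/47, 31/47, 34/47, 41/47, 1]
j=0 picked index 0: u0 ∈ [0, 6/47)
j=1 picked index 1: u0 ∈ [13/470, 83/470)
j=2 picked index 1: u0 ∈ [-17/235, 18/235)
j=3 picked index 2: u0 ∈ [-11/470, 59/470)
j=4 picked index 3: u0 ∈ [6/235, 21/235)
j=5 picked index 4: u0 ∈ [-1/94, 9/94)
j=6 picked index 6: u0 ∈ [4/235, 14/235)
j=7 picked index 8: u0 ∈ [11/470, 81/470)
j=8 picked index 8: u0 ∈ [-18/235, 17/235)
j=9 picked index 9: u0 ∈ [-13/470, 1/10)
intersection: [13/470, 14/235)

13/470 14/235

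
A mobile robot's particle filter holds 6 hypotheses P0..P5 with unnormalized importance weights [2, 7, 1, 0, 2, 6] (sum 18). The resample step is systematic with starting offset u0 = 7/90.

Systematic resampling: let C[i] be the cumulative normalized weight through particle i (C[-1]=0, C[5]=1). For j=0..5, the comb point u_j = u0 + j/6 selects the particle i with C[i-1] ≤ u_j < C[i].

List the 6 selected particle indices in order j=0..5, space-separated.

C = [1/9, 1/2, 5/9, 5/9, 2/3, 1]
j=0: u_0=7/90 ∈ [0, 1/9) → index 0
j=1: u_1=11/45 ∈ [1/9, 1/2) → index 1
j=2: u_2=37/90 ∈ [1/9, 1/2) → index 1
j=3: u_3=26/45 ∈ [5/9, 2/3) → index 4
j=4: u_4=67/90 ∈ [2/3, 1) → index 5
j=5: u_5=41/45 ∈ [2/3, 1) → index 5

0 1 1 4 5 5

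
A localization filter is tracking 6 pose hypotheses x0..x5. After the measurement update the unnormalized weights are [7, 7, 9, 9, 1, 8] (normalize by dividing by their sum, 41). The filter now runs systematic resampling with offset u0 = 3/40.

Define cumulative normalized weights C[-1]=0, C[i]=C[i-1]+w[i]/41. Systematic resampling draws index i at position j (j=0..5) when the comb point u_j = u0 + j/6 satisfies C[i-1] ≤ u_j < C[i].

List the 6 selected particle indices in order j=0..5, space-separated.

0 1 2 3 3 5

C = [7/41, 14/41, 23/41, 32/41, 33/41, 1]
j=0: u_0=3/40 ∈ [0, 7/41) → index 0
j=1: u_1=29/120 ∈ [7/41, 14/41) → index 1
j=2: u_2=49/120 ∈ [14/41, 23/41) → index 2
j=3: u_3=23/40 ∈ [23/41, 32/41) → index 3
j=4: u_4=89/120 ∈ [23/41, 32/41) → index 3
j=5: u_5=109/120 ∈ [33/41, 1) → index 5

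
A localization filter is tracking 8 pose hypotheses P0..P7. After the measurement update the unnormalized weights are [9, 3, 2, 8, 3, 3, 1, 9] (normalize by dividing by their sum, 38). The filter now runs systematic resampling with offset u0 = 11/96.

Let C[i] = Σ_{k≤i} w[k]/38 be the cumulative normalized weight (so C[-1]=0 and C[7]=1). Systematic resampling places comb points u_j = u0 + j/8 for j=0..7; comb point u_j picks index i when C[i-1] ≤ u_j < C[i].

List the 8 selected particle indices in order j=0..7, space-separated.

0 1 2 3 4 6 7 7

C = [9/38, 6/19, 7/19, 11/19, 25/38, 14/19, 29/38, 1]
j=0: u_0=11/96 ∈ [0, 9/38) → index 0
j=1: u_1=23/96 ∈ [9/38, 6/19) → index 1
j=2: u_2=35/96 ∈ [6/19, 7/19) → index 2
j=3: u_3=47/96 ∈ [7/19, 11/19) → index 3
j=4: u_4=59/96 ∈ [11/19, 25/38) → index 4
j=5: u_5=71/96 ∈ [14/19, 29/38) → index 6
j=6: u_6=83/96 ∈ [29/38, 1) → index 7
j=7: u_7=95/96 ∈ [29/38, 1) → index 7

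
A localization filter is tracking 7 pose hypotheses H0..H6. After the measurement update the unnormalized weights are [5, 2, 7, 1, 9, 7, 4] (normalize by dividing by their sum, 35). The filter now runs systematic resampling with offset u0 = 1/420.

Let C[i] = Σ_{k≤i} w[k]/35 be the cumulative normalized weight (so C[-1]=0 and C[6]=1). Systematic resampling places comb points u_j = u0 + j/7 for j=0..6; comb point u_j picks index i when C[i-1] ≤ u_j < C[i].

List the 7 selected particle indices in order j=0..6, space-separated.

0 1 2 4 4 5 5

C = [1/7, 1/5, 2/5, 3/7, 24/35, 31/35, 1]
j=0: u_0=1/420 ∈ [0, 1/7) → index 0
j=1: u_1=61/420 ∈ [1/7, 1/5) → index 1
j=2: u_2=121/420 ∈ [1/5, 2/5) → index 2
j=3: u_3=181/420 ∈ [3/7, 24/35) → index 4
j=4: u_4=241/420 ∈ [3/7, 24/35) → index 4
j=5: u_5=43/60 ∈ [24/35, 31/35) → index 5
j=6: u_6=361/420 ∈ [24/35, 31/35) → index 5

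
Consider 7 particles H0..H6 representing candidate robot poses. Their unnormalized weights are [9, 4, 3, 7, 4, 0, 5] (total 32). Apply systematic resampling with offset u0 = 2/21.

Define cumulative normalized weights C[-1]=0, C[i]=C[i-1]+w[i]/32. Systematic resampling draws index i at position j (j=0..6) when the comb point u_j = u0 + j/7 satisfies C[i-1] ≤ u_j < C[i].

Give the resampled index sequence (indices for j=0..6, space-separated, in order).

C = [9/32, 13/32, 1/2, 23/32, 27/32, 27/32, 1]
j=0: u_0=2/21 ∈ [0, 9/32) → index 0
j=1: u_1=5/21 ∈ [0, 9/32) → index 0
j=2: u_2=8/21 ∈ [9/32, 13/32) → index 1
j=3: u_3=11/21 ∈ [1/2, 23/32) → index 3
j=4: u_4=2/3 ∈ [1/2, 23/32) → index 3
j=5: u_5=17/21 ∈ [23/32, 27/32) → index 4
j=6: u_6=20/21 ∈ [27/32, 1) → index 6

0 0 1 3 3 4 6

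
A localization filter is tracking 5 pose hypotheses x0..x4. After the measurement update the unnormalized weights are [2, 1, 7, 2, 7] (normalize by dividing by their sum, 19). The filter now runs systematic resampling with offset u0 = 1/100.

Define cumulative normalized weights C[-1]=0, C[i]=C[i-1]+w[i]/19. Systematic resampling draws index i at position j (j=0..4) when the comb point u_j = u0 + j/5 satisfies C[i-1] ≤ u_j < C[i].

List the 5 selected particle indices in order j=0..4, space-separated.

C = [2/19, 3/19, 10/19, 12/19, 1]
j=0: u_0=1/100 ∈ [0, 2/19) → index 0
j=1: u_1=21/100 ∈ [3/19, 10/19) → index 2
j=2: u_2=41/100 ∈ [3/19, 10/19) → index 2
j=3: u_3=61/100 ∈ [10/19, 12/19) → index 3
j=4: u_4=81/100 ∈ [12/19, 1) → index 4

0 2 2 3 4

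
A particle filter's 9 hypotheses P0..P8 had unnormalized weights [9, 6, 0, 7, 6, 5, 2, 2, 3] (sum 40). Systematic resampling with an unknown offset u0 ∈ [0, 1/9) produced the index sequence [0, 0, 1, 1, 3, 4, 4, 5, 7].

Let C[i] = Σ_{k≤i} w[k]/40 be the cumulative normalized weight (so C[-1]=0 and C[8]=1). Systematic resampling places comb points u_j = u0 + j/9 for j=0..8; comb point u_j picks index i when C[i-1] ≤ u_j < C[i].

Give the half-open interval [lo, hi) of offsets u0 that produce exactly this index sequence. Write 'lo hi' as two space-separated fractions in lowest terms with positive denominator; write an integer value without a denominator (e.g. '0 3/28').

1/360 1/30

C = [9/40, 3/8, 3/8, 11/20, 7/10, 33/40, 7/8, 37/40, 1]
j=0 picked index 0: u0 ∈ [0, 9/40)
j=1 picked index 0: u0 ∈ [-1/9, 41/360)
j=2 picked index 1: u0 ∈ [1/360, 11/72)
j=3 picked index 1: u0 ∈ [-13/120, 1/24)
j=4 picked index 3: u0 ∈ [-5/72, 19/180)
j=5 picked index 4: u0 ∈ [-1/180, 13/90)
j=6 picked index 4: u0 ∈ [-7/60, 1/30)
j=7 picked index 5: u0 ∈ [-7/90, 17/360)
j=8 picked index 7: u0 ∈ [-1/72, 13/360)
intersection: [1/360, 1/30)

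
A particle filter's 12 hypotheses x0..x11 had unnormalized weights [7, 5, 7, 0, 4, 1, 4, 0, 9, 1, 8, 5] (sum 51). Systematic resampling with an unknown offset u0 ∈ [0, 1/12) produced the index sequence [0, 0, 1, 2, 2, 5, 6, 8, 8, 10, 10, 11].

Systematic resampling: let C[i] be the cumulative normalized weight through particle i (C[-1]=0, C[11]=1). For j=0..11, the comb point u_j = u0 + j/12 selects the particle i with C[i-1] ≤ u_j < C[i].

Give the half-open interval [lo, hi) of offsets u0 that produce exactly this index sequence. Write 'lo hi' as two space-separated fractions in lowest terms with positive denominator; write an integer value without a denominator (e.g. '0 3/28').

7/204 2/51

C = [7/51, 4/17, 19/51, 19/51, 23/51, 8/17, 28/51, 28/51, 37/51, 38/51, 46/51, 1]
j=0 picked index 0: u0 ∈ [0, 7/51)
j=1 picked index 0: u0 ∈ [-1/12, 11/204)
j=2 picked index 1: u0 ∈ [-1/34, 7/102)
j=3 picked index 2: u0 ∈ [-1/68, 25/204)
j=4 picked index 2: u0 ∈ [-5/51, 2/51)
j=5 picked index 5: u0 ∈ [7/204, 11/204)
j=6 picked index 6: u0 ∈ [-1/34, 5/102)
j=7 picked index 8: u0 ∈ [-7/204, 29/204)
j=8 picked index 8: u0 ∈ [-2/17, 1/17)
j=9 picked index 10: u0 ∈ [-1/204, 31/204)
j=10 picked index 10: u0 ∈ [-3/34, 7/102)
j=11 picked index 11: u0 ∈ [-1/68, 1/12)
intersection: [7/204, 2/51)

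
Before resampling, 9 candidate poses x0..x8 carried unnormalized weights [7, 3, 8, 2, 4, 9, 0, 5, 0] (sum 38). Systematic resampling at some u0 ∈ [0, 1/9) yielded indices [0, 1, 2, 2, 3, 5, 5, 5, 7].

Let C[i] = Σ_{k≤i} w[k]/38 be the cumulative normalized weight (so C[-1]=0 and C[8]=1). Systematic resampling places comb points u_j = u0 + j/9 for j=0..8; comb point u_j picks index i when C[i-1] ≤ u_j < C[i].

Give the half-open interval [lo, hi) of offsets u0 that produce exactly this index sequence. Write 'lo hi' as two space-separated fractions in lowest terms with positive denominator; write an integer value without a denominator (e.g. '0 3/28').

13/171 14/171

C = [7/38, 5/19, 9/19, 10/19, 12/19, 33/38, 33/38, 1, 1]
j=0 picked index 0: u0 ∈ [0, 7/38)
j=1 picked index 1: u0 ∈ [25/342, 26/171)
j=2 picked index 2: u0 ∈ [7/171, 43/171)
j=3 picked index 2: u0 ∈ [-4/57, 8/57)
j=4 picked index 3: u0 ∈ [5/171, 14/171)
j=5 picked index 5: u0 ∈ [13/171, 107/342)
j=6 picked index 5: u0 ∈ [-2/57, 23/114)
j=7 picked index 5: u0 ∈ [-25/171, 31/342)
j=8 picked index 7: u0 ∈ [-7/342, 1/9)
intersection: [13/171, 14/171)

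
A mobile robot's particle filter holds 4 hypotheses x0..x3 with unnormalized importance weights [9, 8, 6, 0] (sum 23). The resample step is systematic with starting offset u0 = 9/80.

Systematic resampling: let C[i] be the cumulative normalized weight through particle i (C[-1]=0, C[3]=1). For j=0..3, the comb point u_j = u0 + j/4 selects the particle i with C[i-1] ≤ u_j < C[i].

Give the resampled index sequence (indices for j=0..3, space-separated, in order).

0 0 1 2

C = [9/23, 17/23, 1, 1]
j=0: u_0=9/80 ∈ [0, 9/23) → index 0
j=1: u_1=29/80 ∈ [0, 9/23) → index 0
j=2: u_2=49/80 ∈ [9/23, 17/23) → index 1
j=3: u_3=69/80 ∈ [17/23, 1) → index 2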